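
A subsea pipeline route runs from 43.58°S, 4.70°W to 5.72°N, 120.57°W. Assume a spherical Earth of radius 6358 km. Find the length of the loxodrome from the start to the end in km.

Δψ = ln[tan(π/4+φ₂/2)/tan(π/4+φ₁/2)] = +0.9467;  Δφ = +0.8604 rad,  Δλ = -2.0223 rad
q = Δφ/Δψ = 0.9088
d = R·√(Δφ² + q²Δλ²) = 6358·2.02941 = 12903 km

12903 km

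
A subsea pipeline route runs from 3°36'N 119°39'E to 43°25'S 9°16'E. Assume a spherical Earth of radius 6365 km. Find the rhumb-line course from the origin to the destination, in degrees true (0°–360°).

Meridional parts: M(φ₁)=+0.0629, M(φ₂)=-0.8428 → ΔM = -0.9057;  Δλ = -1.9266 rad
tan C = Δλ / ΔM = +2.1272 → C = 244.82°

244.8°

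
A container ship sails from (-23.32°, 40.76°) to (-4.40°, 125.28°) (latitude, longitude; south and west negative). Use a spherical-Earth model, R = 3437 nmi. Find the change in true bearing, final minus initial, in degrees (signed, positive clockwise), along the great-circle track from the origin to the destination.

At departure: θ₁ = atan2(sin Δλ cos φ₂, cos φ₁ sin φ₂ − sin φ₁ cos φ₂ cos Δλ) = 91.89°
At arrival: θ₂ = atan2(sin Δλ cos φ₁, −cos φ₂ sin φ₁ + sin φ₂ cos φ₁ cos Δλ) = 67.00°
Δθ = θ₂ − θ₁ = -24.9°

-24.9°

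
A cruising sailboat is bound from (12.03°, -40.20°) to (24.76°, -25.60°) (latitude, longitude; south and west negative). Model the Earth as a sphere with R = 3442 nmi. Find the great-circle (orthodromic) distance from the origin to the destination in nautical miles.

Haversine: a = sin²(Δφ/2)+cos φ₁ cos φ₂ sin²(Δλ/2) = 0.02663;  σ = 2·atan2(√a,√(1−a))
σ = 18.784° → d = Rσ = 3442·0.32784 = 1128 nmi

1128 nmi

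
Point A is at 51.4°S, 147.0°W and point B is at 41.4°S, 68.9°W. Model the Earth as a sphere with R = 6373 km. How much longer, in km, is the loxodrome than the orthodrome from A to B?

266 km

Great circle: cos σ = sin φ₁ sin φ₂ + cos φ₁ cos φ₂ cos Δλ,  σ = 0.9105 rad → d_gc = 5802.8 km
Rhumb line: Δψ = +0.2541, q = Δφ/Δψ = 0.6868, d_rh = R√(Δφ²+q²Δλ²) = 6069.1 km
Excess = 6069.1 − 5802.8 = 266.3 ≈ 266 km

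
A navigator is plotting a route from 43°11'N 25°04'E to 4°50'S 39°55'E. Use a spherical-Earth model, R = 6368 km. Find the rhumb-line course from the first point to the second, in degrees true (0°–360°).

164.3°

Meridional parts: M(φ₁)=+0.8372, M(φ₂)=-0.0845 → ΔM = -0.9217;  Δλ = +0.2592 rad
tan C = Δλ / ΔM = -0.2812 → C = 164.29°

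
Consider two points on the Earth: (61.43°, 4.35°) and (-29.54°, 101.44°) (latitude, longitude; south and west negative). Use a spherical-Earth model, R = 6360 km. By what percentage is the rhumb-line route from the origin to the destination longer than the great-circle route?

2.3%

Great circle: σ = 2.0764 rad → d_gc = Rσ = 13206.0 km
Rhumb: Δφ = -1.5877, Δλ = +1.6945, Δψ = -1.9080, q = Δφ/Δψ = 0.8321 → d_rh = R√(Δφ²+q²Δλ²) = 13505.3 km
Excess = (13505.3 − 13206.0) / 13206.0 = 299.3 / 13206.0 = 2.27% ≈ 2.3%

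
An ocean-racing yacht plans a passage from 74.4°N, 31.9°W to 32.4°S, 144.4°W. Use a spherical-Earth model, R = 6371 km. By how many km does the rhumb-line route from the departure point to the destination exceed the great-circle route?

779 km

Great circle: cos σ = sin φ₁ sin φ₂ + cos φ₁ cos φ₂ cos Δλ,  σ = 2.2180 rad → d_gc = 14131.05 km
Rhumb line: Δψ = -2.5862, q = Δφ/Δψ = 0.7208, d_rh = R√(Δφ²+q²Δλ²) = 14910.52 km
Excess = 14910.52 − 14131.05 = 779.47 ≈ 779 km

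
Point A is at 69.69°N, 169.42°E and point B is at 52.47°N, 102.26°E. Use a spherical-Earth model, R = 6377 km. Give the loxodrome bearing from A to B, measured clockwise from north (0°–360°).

241.4°

Meridional parts: M(φ₁)=+1.7197, M(φ₂)=+1.0796 → ΔM = -0.6402;  Δλ = -1.1722 rad
tan C = Δλ / ΔM = +1.8311 → C = 241.36°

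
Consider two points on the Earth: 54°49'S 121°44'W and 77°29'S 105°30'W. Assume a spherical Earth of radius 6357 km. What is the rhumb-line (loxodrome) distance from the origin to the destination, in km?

2603 km

Rhumb course C = atan2(Δλ, Δψ) with Δψ = ln[tan(π/4+φ₂/2)/tan(π/4+φ₁/2)] = -1.0617, Δλ = +0.2833 → C = 165.06°
d = R·|Δφ| / |cos C| = 6357·0.39561 / 0.96619 = 2603 km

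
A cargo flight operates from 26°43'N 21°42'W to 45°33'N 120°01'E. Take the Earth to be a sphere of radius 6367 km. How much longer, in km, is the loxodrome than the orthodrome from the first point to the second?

Great circle: cos σ = sin φ₁ sin φ₂ + cos φ₁ cos φ₂ cos Δλ,  σ = 1.7417 rad → d_gc = 11089.4 km
Rhumb line: Δψ = +0.4108, q = Δφ/Δψ = 0.8001, d_rh = R√(Δφ²+q²Δλ²) = 12772.4 km
Excess = 12772.4 − 11089.4 = 1683.0 ≈ 1683 km

1683 km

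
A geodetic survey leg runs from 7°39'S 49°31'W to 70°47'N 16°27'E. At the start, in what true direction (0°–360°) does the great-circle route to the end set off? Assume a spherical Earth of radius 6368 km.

θ = atan2( sin Δλ·cos φ₂ ,  cos φ₁ sin φ₂ − sin φ₁ cos φ₂ cos Δλ )
  = atan2(+0.3006, +0.9537) = 17.49°

17.5°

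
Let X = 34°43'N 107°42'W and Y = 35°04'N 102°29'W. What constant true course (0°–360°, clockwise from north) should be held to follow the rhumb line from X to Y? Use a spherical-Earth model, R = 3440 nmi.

85.3°

Δψ = ln[tan(π/4+φ₂/2)/tan(π/4+φ₁/2)] = +0.0074
Δλ = +0.0910 rad (taken the short way round)
course = atan2(Δλ, Δψ) = 85.32°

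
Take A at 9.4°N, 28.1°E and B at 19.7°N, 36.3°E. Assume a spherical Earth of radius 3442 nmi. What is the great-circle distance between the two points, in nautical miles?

781 nmi

Haversine: a = sin²(Δφ/2)+cos φ₁ cos φ₂ sin²(Δλ/2) = 0.01281;  σ = 2·atan2(√a,√(1−a))
σ = 12.995° → d = Rσ = 3442·0.22681 = 781 nmi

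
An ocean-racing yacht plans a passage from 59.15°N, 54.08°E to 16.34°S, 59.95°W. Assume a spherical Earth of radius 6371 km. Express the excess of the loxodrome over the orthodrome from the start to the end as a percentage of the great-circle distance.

Great circle: σ = 2.0285 rad → d_gc = Rσ = 12923.7 km
Rhumb: Δφ = -1.3175, Δλ = -1.9902, Δψ = -1.5768, q = Δφ/Δψ = 0.8356 → d_rh = R√(Δφ²+q²Δλ²) = 13517.1 km
Excess = (13517.1 − 12923.7) / 12923.7 = 593.4 / 12923.7 = 4.59% ≈ 4.6%

4.6%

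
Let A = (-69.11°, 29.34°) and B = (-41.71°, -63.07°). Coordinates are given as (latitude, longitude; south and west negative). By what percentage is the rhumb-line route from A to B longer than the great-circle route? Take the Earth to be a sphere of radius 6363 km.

Great circle: σ = 0.9142 rad → d_gc = Rσ = 5817.0 km
Rhumb: Δφ = +0.4782, Δλ = -1.6129, Δψ = +0.8886, q = Δφ/Δψ = 0.5382 → d_rh = R√(Δφ²+q²Δλ²) = 6306.0 km
Excess = (6306.0 − 5817.0) / 5817.0 = 489.0 / 5817.0 = 8.41% ≈ 8.4%

8.4%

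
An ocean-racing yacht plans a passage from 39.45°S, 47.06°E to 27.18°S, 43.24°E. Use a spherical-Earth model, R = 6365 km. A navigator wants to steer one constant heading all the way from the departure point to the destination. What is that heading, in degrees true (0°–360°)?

345.5°

Δψ = ln[tan(π/4+φ₂/2)/tan(π/4+φ₁/2)] = +0.2572
Δλ = -0.0667 rad (taken the short way round)
course = atan2(Δλ, Δψ) = 345.47°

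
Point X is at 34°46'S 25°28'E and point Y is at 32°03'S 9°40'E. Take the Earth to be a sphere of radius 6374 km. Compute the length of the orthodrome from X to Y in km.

1496 km

Haversine: a = sin²(Δφ/2)+cos φ₁ cos φ₂ sin²(Δλ/2) = 0.01372;  σ = 2·atan2(√a,√(1−a))
σ = 13.451° → d = Rσ = 6374·0.23476 = 1496 km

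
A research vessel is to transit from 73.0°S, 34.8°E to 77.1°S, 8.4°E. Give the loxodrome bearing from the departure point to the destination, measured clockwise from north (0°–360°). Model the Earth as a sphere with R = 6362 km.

238.8°

Δψ = ln[tan(π/4+φ₂/2)/tan(π/4+φ₁/2)] = -0.2791
Δλ = -0.4608 rad (taken the short way round)
course = atan2(Δλ, Δψ) = 238.79°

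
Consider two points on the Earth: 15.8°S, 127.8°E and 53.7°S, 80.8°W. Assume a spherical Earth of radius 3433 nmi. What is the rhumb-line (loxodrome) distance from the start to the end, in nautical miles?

Δψ = ln[tan(π/4+φ₂/2)/tan(π/4+φ₁/2)] = -0.8360;  Δφ = -0.6615 rad,  Δλ = +2.6424 rad
q = Δφ/Δψ = 0.7913
d = R·√(Δφ² + q²Δλ²) = 3433·2.19301 = 7529 nmi

7529 nmi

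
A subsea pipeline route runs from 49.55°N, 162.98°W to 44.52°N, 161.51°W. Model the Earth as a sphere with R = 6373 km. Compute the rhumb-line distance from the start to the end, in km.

570 km

Rhumb course C = atan2(Δλ, Δψ) with Δψ = ln[tan(π/4+φ₂/2)/tan(π/4+φ₁/2)] = -0.1289, Δλ = +0.0257 → C = 168.75°
d = R·|Δφ| / |cos C| = 6373·0.08779 / 0.98077 = 570 km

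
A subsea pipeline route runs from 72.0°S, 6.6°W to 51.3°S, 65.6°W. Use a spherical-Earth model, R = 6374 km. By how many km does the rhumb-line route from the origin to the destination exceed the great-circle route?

130 km

Great circle: cos σ = sin φ₁ sin φ₂ + cos φ₁ cos φ₂ cos Δλ,  σ = 0.5703 rad → d_gc = 3635.0 km
Rhumb line: Δψ = +0.7963, q = Δφ/Δψ = 0.4537, d_rh = R√(Δφ²+q²Δλ²) = 3764.6 km
Excess = 3764.6 − 3635.0 = 129.6 ≈ 130 km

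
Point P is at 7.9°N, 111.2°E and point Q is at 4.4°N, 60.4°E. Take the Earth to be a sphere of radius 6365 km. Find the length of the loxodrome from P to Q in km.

Δψ = ln[tan(π/4+φ₂/2)/tan(π/4+φ₁/2)] = -0.0614;  Δφ = -0.0611 rad,  Δλ = -0.8866 rad
q = Δφ/Δψ = 0.9941
d = R·√(Δφ² + q²Δλ²) = 6365·0.88350 = 5623 km

5623 km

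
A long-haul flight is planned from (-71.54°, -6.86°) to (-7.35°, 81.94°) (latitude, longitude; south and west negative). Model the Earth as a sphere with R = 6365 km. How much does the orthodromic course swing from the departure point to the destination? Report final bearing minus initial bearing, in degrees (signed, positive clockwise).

Initial bearing θ₁ = atan2(sin Δλ cos φ₂, cos φ₁ sin φ₂ − sin φ₁ cos φ₂ cos Δλ) = 91.20°
Final bearing θ₂ = (initial bearing from the destination back to the start) + 180° = 18.61°
Δθ = θ₂ − θ₁ = -72.6°

-72.6°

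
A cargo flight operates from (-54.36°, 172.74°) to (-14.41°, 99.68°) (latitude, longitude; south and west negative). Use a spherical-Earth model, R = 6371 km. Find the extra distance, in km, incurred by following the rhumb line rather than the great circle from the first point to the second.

Great circle: cos σ = sin φ₁ sin φ₂ + cos φ₁ cos φ₂ cos Δλ,  σ = 1.1954 rad → d_gc = 7615.6 km
Rhumb line: Δψ = +0.8807, q = Δφ/Δψ = 0.7917, d_rh = R√(Δφ²+q²Δλ²) = 7816.6 km
Excess = 7816.6 − 7615.6 = 201.0 ≈ 201 km

201 km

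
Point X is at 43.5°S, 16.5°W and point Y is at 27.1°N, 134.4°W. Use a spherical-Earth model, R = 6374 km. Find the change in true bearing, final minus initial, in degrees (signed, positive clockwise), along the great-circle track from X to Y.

+32.4°

At departure: θ₁ = atan2(sin Δλ cos φ₂, cos φ₁ sin φ₂ − sin φ₁ cos φ₂ cos Δλ) = 273.18°
At arrival: θ₂ = atan2(sin Δλ cos φ₁, −cos φ₂ sin φ₁ + sin φ₂ cos φ₁ cos Δλ) = 305.55°
Δθ = θ₂ − θ₁ = +32.4°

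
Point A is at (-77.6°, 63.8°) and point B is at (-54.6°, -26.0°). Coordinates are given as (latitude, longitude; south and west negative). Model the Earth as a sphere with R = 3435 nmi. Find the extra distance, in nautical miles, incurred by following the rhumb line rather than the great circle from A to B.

204 nmi

Great circle: cos σ = sin φ₁ sin φ₂ + cos φ₁ cos φ₂ cos Δλ,  σ = 0.6492 rad → d_gc = 2230.1 nmi
Rhumb line: Δψ = +1.0776, q = Δφ/Δψ = 0.3725, d_rh = R√(Δφ²+q²Δλ²) = 2433.8 nmi
Excess = 2433.8 − 2230.1 = 203.7 ≈ 204 nmi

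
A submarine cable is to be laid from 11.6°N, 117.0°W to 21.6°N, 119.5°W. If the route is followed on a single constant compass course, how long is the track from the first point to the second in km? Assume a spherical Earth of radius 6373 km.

1144 km

Rhumb course C = atan2(Δλ, Δψ) with Δψ = ln[tan(π/4+φ₂/2)/tan(π/4+φ₁/2)] = +0.1824, Δλ = -0.0436 → C = 346.55°
d = R·|Δφ| / |cos C| = 6373·0.17453 / 0.97256 = 1144 km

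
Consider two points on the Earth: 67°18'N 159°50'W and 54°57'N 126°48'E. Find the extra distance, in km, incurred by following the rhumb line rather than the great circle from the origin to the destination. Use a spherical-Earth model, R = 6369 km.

220 km

Great circle: cos σ = sin φ₁ sin φ₂ + cos φ₁ cos φ₂ cos Δλ,  σ = 0.6117 rad → d_gc = 3895.9 km
Rhumb line: Δψ = -0.4531, q = Δφ/Δψ = 0.4757, d_rh = R√(Δφ²+q²Δλ²) = 4115.5 km
Excess = 4115.5 − 3895.9 = 219.6 ≈ 220 km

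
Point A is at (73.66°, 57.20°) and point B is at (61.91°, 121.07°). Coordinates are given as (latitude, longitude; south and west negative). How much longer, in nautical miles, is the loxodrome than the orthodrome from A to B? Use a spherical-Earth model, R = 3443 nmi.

Great circle: cos σ = sin φ₁ sin φ₂ + cos φ₁ cos φ₂ cos Δλ,  σ = 0.4396 rad → d_gc = 1513.6 nmi
Rhumb line: Δψ = -0.5553, q = Δφ/Δψ = 0.3693, d_rh = R√(Δφ²+q²Δλ²) = 1583.5 nmi
Excess = 1583.5 − 1513.6 = 69.9 ≈ 70 nmi

70 nmi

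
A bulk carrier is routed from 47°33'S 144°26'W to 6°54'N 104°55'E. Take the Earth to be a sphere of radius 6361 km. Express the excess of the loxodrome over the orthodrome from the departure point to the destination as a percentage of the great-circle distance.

Great circle: σ = 1.9018 rad → d_gc = Rσ = 12097.0 km
Rhumb: Δφ = +0.9503, Δλ = -1.9312, Δψ = +1.0665, q = Δφ/Δψ = 0.8911 → d_rh = R√(Δφ²+q²Δλ²) = 12504.6 km
Excess = (12504.6 − 12097.0) / 12097.0 = 407.6 / 12097.0 = 3.37% ≈ 3.4%

3.4%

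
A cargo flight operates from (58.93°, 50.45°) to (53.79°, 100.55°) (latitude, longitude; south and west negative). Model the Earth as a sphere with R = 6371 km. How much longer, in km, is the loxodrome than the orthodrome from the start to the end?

Great circle: cos σ = sin φ₁ sin φ₂ + cos φ₁ cos φ₂ cos Δλ,  σ = 0.4807 rad → d_gc = 3062.6 km
Rhumb line: Δψ = -0.1622, q = Δφ/Δψ = 0.5529, d_rh = R√(Δφ²+q²Δλ²) = 3133.0 km
Excess = 3133.0 − 3062.6 = 70.4 ≈ 70 km

70 km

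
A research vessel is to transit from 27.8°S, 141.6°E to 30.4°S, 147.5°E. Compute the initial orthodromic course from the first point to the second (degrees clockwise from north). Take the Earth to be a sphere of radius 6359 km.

θ = atan2( sin Δλ·cos φ₂ ,  cos φ₁ sin φ₂ − sin φ₁ cos φ₂ cos Δλ )
  = atan2(+0.0887, -0.0475) = 118.18°

118.2°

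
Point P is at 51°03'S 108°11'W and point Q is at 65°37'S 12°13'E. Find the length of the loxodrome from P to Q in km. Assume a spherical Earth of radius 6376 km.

7101 km

Rhumb course C = atan2(Δλ, Δψ) with Δψ = ln[tan(π/4+φ₂/2)/tan(π/4+φ₁/2)] = -0.4927, Δλ = +2.1014 → C = 103.20°
d = R·|Δφ| / |cos C| = 6376·0.25424 / 0.22828 = 7101 km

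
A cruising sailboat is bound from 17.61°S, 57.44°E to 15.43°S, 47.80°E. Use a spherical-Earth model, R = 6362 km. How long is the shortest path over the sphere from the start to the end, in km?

cos σ = sin φ₁ sin φ₂ + cos φ₁ cos φ₂ cos Δλ
      = sin(-17.61°)sin(-15.43°) + cos(-17.61°)cos(-15.43°)cos(-9.64°) = 0.9863
σ = 9.494° → d = Rσ = 6362·0.16570 = 1054 km

1054 km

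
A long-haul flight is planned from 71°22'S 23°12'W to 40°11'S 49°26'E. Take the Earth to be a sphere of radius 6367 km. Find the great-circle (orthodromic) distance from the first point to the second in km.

cos σ = sin φ₁ sin φ₂ + cos φ₁ cos φ₂ cos Δλ
      = sin(-71.37°)sin(-40.18°) + cos(-71.37°)cos(-40.18°)cos(72.63°) = 0.6843
σ = 46.821° → d = Rσ = 6367·0.81719 = 5203 km

5203 km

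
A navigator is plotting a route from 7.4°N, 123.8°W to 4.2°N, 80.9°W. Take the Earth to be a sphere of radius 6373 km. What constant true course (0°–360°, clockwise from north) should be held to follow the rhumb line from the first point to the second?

94.3°

Δψ = ln[tan(π/4+φ₂/2)/tan(π/4+φ₁/2)] = -0.0561
Δλ = +0.7487 rad (taken the short way round)
course = atan2(Δλ, Δψ) = 94.29°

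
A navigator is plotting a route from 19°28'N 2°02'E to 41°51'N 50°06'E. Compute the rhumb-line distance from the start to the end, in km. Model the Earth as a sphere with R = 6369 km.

5182 km

Rhumb course C = atan2(Δλ, Δψ) with Δψ = ln[tan(π/4+φ₂/2)/tan(π/4+φ₁/2)] = +0.4592, Δλ = +0.8389 → C = 61.31°
d = R·|Δφ| / |cos C| = 6369·0.39066 / 0.48011 = 5182 km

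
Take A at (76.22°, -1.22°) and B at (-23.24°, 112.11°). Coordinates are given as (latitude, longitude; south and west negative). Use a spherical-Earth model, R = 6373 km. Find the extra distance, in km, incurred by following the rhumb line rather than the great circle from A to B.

913 km

Great circle: cos σ = sin φ₁ sin φ₂ + cos φ₁ cos φ₂ cos Δλ,  σ = 2.0600 rad → d_gc = 13128.2 km
Rhumb line: Δψ = -2.5305, q = Δφ/Δψ = 0.6860, d_rh = R√(Δφ²+q²Δλ²) = 14041.5 km
Excess = 14041.5 − 13128.2 = 913.3 ≈ 913 km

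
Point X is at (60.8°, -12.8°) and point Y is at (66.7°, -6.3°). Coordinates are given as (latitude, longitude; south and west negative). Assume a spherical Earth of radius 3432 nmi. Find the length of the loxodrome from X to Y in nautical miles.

Δψ = ln[tan(π/4+φ₂/2)/tan(π/4+φ₁/2)] = +0.2338;  Δφ = +0.1030 rad,  Δλ = +0.1134 rad
q = Δφ/Δψ = 0.4405
d = R·√(Δφ² + q²Δλ²) = 3432·0.11446 = 393 nmi

393 nmi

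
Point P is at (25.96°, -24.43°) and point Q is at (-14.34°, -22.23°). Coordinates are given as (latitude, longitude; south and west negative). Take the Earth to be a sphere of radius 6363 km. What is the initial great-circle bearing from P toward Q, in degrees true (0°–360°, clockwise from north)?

θ = atan2( sin Δλ·cos φ₂ ,  cos φ₁ sin φ₂ − sin φ₁ cos φ₂ cos Δλ )
  = atan2(+0.0372, -0.6465) = 176.71°

176.7°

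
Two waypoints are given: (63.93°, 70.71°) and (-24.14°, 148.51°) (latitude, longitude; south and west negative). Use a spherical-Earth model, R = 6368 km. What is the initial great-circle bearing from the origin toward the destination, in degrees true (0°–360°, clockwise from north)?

θ = atan2( sin Δλ·cos φ₂ ,  cos φ₁ sin φ₂ − sin φ₁ cos φ₂ cos Δλ )
  = atan2(+0.8919, -0.3530) = 111.59°

111.6°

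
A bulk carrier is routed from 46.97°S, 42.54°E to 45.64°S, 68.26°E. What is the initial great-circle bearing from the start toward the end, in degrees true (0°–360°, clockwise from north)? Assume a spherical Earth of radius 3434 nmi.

θ = atan2( sin Δλ·cos φ₂ ,  cos φ₁ sin φ₂ − sin φ₁ cos φ₂ cos Δλ )
  = atan2(+0.3034, -0.0274) = 95.16°

95.2°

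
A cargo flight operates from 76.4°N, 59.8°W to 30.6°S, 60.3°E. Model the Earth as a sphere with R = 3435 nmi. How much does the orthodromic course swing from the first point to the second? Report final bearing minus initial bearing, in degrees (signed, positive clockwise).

At departure: θ₁ = atan2(sin Δλ cos φ₂, cos φ₁ sin φ₂ − sin φ₁ cos φ₂ cos Δλ) = 68.07°
At arrival: θ₂ = atan2(sin Δλ cos φ₁, −cos φ₂ sin φ₁ + sin φ₂ cos φ₁ cos Δλ) = 165.32°
Δθ = θ₂ − θ₁ = +97.3°

+97.3°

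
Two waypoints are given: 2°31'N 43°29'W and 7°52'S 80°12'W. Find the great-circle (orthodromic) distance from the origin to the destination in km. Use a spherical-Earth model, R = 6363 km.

4228 km

Haversine: a = sin²(Δφ/2)+cos φ₁ cos φ₂ sin²(Δλ/2) = 0.10636;  σ = 2·atan2(√a,√(1−a))
σ = 38.068° → d = Rσ = 6363·0.66441 = 4228 km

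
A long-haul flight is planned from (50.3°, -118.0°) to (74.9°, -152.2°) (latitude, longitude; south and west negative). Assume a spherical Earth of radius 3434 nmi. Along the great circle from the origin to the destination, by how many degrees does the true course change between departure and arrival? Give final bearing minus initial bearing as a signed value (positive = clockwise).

-31.2°

Initial bearing θ₁ = atan2(sin Δλ cos φ₂, cos φ₁ sin φ₂ − sin φ₁ cos φ₂ cos Δλ) = 342.01°
Final bearing θ₂ = (initial bearing from the destination back to the start) + 180° = 310.77°
Δθ = θ₂ − θ₁ = -31.2°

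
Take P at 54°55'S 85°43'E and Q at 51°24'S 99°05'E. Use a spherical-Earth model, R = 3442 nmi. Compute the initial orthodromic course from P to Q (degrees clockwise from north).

71.8°

N = sin Δλ·cos φ₂ = +0.1442;  D = cos φ₁ sin φ₂ − sin φ₁ cos φ₂ cos Δλ = +0.0475
initial course = atan2(N, D) = 71.77°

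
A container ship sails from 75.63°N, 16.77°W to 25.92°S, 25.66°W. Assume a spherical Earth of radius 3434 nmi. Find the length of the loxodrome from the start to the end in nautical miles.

Rhumb course C = atan2(Δλ, Δψ) with Δψ = ln[tan(π/4+φ₂/2)/tan(π/4+φ₁/2)] = -2.5396, Δλ = -0.1552 → C = 183.50°
d = R·|Δφ| / |cos C| = 3434·1.77238 / 0.99814 = 6098 nmi

6098 nmi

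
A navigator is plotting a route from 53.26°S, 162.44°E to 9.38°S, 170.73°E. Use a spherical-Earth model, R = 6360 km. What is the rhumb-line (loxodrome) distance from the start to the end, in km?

4928 km

Rhumb course C = atan2(Δλ, Δψ) with Δψ = ln[tan(π/4+φ₂/2)/tan(π/4+φ₁/2)] = +0.9379, Δλ = +0.1447 → C = 8.77°
d = R·|Δφ| / |cos C| = 6360·0.76585 / 0.98831 = 4928 km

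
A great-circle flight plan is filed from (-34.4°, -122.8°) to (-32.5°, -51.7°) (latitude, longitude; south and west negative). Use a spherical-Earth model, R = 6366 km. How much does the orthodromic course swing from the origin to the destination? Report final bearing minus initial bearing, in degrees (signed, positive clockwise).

At departure: θ₁ = atan2(sin Δλ cos φ₂, cos φ₁ sin φ₂ − sin φ₁ cos φ₂ cos Δλ) = 109.91°
At arrival: θ₂ = atan2(sin Δλ cos φ₁, −cos φ₂ sin φ₁ + sin φ₂ cos φ₁ cos Δλ) = 66.91°
Δθ = θ₂ − θ₁ = -43.0°

-43.0°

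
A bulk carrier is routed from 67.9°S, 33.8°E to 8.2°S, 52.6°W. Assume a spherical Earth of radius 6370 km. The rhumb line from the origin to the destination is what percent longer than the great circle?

Great circle: σ = 1.4146 rad → d_gc = Rσ = 9011.2 km
Rhumb: Δφ = +1.0420, Δλ = -1.5080, Δψ = +1.4897, q = Δφ/Δψ = 0.6995 → d_rh = R√(Δφ²+q²Δλ²) = 9444.3 km
Excess = (9444.3 − 9011.2) / 9011.2 = 433.1 / 9011.2 = 4.81% ≈ 4.8%

4.8%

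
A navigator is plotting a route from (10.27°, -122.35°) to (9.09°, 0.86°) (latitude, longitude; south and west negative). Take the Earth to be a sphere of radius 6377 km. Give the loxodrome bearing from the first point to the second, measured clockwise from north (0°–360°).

Δψ = ln[tan(π/4+φ₂/2)/tan(π/4+φ₁/2)] = -0.0209
Δλ = +2.1504 rad (taken the short way round)
course = atan2(Δλ, Δψ) = 90.56°

90.6°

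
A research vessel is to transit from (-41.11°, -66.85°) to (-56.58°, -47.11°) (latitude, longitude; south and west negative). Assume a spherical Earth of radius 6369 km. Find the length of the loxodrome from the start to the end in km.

2235 km

Rhumb course C = atan2(Δλ, Δψ) with Δψ = ln[tan(π/4+φ₂/2)/tan(π/4+φ₁/2)] = -0.4149, Δλ = +0.3445 → C = 140.29°
d = R·|Δφ| / |cos C| = 6369·0.27000 / 0.76932 = 2235 km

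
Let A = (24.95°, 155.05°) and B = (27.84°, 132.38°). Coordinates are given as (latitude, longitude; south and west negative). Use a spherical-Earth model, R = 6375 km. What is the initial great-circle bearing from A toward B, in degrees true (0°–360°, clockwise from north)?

283.1°

θ = atan2( sin Δλ·cos φ₂ ,  cos φ₁ sin φ₂ − sin φ₁ cos φ₂ cos Δλ )
  = atan2(-0.3408, +0.0792) = 283.09°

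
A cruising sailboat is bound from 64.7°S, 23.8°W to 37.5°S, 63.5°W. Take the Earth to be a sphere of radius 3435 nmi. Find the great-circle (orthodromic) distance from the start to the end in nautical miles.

2145 nmi

Haversine: a = sin²(Δφ/2)+cos φ₁ cos φ₂ sin²(Δλ/2) = 0.09438;  σ = 2·atan2(√a,√(1−a))
σ = 35.783° → d = Rσ = 3435·0.62454 = 2145 nmi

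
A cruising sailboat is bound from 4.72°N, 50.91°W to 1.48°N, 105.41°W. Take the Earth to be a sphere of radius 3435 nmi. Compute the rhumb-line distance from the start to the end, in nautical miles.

3268 nmi

Δψ = ln[tan(π/4+φ₂/2)/tan(π/4+φ₁/2)] = -0.0566;  Δφ = -0.0565 rad,  Δλ = -0.9512 rad
q = Δφ/Δψ = 0.9984
d = R·√(Δφ² + q²Δλ²) = 3435·0.95137 = 3268 nmi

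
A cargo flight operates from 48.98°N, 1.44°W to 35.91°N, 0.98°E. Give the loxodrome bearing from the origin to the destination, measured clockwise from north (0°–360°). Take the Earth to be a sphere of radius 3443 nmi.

Meridional parts: M(φ₁)=+0.9833, M(φ₂)=+0.6723 → ΔM = -0.3109;  Δλ = +0.0422 rad
tan C = Δλ / ΔM = -0.1358 → C = 172.26°

172.3°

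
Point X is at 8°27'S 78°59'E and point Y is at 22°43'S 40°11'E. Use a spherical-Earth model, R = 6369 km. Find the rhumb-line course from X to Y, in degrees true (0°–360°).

Δψ = ln[tan(π/4+φ₂/2)/tan(π/4+φ₁/2)] = -0.2593
Δλ = -0.6772 rad (taken the short way round)
course = atan2(Δλ, Δψ) = 249.05°

249.0°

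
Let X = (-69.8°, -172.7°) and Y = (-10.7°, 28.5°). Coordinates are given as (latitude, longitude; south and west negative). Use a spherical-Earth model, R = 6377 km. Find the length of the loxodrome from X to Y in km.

Δψ = ln[tan(π/4+φ₂/2)/tan(π/4+φ₁/2)] = +1.5374;  Δφ = +1.0315 rad,  Δλ = -2.7716 rad
q = Δφ/Δψ = 0.6709
d = R·√(Δφ² + q²Δλ²) = 6377·2.12645 = 13560 km

13560 km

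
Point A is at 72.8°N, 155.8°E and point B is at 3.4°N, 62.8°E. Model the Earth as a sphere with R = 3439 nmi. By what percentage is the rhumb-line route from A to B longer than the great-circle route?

Great circle: σ = 1.5296 rad → d_gc = Rσ = 5260.2 nmi
Rhumb: Δφ = -1.2113, Δλ = -1.6232, Δψ = -1.8295, q = Δφ/Δψ = 0.6621 → d_rh = R√(Δφ²+q²Δλ²) = 5568.6 nmi
Excess = (5568.6 − 5260.2) / 5260.2 = 308.4 / 5260.2 = 5.86% ≈ 5.9%

5.9%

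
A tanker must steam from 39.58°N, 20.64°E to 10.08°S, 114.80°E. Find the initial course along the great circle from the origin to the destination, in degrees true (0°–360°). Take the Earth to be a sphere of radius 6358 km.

95.2°

N = sin Δλ·cos φ₂ = +0.9820;  D = cos φ₁ sin φ₂ − sin φ₁ cos φ₂ cos Δλ = -0.0894
initial course = atan2(N, D) = 95.20°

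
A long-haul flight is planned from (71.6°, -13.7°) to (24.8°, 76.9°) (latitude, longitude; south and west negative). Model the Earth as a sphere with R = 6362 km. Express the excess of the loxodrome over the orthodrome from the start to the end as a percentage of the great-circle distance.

Great circle: σ = 1.1647 rad → d_gc = Rσ = 7410.0 km
Rhumb: Δφ = -0.8168, Δλ = +1.5813, Δψ = -1.3734, q = Δφ/Δψ = 0.5948 → d_rh = R√(Δφ²+q²Δλ²) = 7924.9 km
Excess = (7924.9 − 7410.0) / 7410.0 = 514.9 / 7410.0 = 6.949% ≈ 6.9%

6.9%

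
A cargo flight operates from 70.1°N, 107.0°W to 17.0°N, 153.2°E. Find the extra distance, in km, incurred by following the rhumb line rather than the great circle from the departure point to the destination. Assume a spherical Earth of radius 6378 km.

672 km

Great circle: cos σ = sin φ₁ sin φ₂ + cos φ₁ cos φ₂ cos Δλ,  σ = 1.3495 rad → d_gc = 8607.0 km
Rhumb line: Δψ = -1.4394, q = Δφ/Δψ = 0.6439, d_rh = R√(Δφ²+q²Δλ²) = 9279.3 km
Excess = 9279.3 − 8607.0 = 672.3 ≈ 672 km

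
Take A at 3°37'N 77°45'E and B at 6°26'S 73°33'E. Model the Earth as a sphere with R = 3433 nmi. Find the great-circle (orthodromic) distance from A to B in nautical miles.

cos σ = sin φ₁ sin φ₂ + cos φ₁ cos φ₂ cos Δλ
      = sin(3.62°)sin(-6.43°) + cos(3.62°)cos(-6.43°)cos(-4.20°) = 0.9820
σ = 10.890° → d = Rσ = 3433·0.19006 = 652 nmi

652 nmi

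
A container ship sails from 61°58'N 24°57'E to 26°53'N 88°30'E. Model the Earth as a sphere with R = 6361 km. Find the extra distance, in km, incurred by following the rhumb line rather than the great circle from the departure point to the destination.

Great circle: cos σ = sin φ₁ sin φ₂ + cos φ₁ cos φ₂ cos Δλ,  σ = 0.9449 rad → d_gc = 6010.4 km
Rhumb line: Δψ = -0.9003, q = Δφ/Δψ = 0.6801, d_rh = R√(Δφ²+q²Δλ²) = 6180.3 km
Excess = 6180.3 − 6010.4 = 169.9 ≈ 170 km

170 km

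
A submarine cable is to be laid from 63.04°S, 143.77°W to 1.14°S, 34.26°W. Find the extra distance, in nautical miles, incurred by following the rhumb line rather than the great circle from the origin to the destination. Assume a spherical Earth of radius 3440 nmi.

400 nmi

Great circle: cos σ = sin φ₁ sin φ₂ + cos φ₁ cos φ₂ cos Δλ,  σ = 1.7048 rad → d_gc = 5864.7 nmi
Rhumb line: Δψ = +1.4084, q = Δφ/Δψ = 0.7671, d_rh = R√(Δφ²+q²Δλ²) = 6264.8 nmi
Excess = 6264.8 − 5864.7 = 400.1 ≈ 400 nmi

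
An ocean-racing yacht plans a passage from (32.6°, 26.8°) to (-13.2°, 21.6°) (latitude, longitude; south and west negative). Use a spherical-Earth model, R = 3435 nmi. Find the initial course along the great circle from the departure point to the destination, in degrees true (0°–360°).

187.0°

N = sin Δλ·cos φ₂ = -0.0882;  D = cos φ₁ sin φ₂ − sin φ₁ cos φ₂ cos Δλ = -0.7148
initial course = atan2(N, D) = 187.04°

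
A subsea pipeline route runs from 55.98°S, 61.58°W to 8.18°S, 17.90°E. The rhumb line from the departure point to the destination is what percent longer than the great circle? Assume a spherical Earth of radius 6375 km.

Great circle: σ = 1.3500 rad → d_gc = Rσ = 8606.0 km
Rhumb: Δφ = +0.8343, Δλ = +1.3872, Δψ = +1.0412, q = Δφ/Δψ = 0.8013 → d_rh = R√(Δφ²+q²Δλ²) = 8859.8 km
Excess = (8859.8 − 8606.0) / 8606.0 = 253.8 / 8606.0 = 2.949% ≈ 2.9%

2.9%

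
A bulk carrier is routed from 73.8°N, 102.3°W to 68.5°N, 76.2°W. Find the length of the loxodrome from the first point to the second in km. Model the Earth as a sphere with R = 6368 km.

Rhumb course C = atan2(Δλ, Δψ) with Δψ = ln[tan(π/4+φ₂/2)/tan(π/4+φ₁/2)] = -0.2882, Δλ = +0.4555 → C = 122.32°
d = R·|Δφ| / |cos C| = 6368·0.09250 / 0.53462 = 1102 km

1102 km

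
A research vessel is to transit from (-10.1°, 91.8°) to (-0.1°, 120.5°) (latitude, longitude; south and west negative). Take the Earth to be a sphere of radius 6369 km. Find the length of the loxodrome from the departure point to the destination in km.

3363 km

Rhumb course C = atan2(Δλ, Δψ) with Δψ = ln[tan(π/4+φ₂/2)/tan(π/4+φ₁/2)] = +0.1755, Δλ = +0.5009 → C = 70.70°
d = R·|Δφ| / |cos C| = 6369·0.17453 / 0.33058 = 3363 km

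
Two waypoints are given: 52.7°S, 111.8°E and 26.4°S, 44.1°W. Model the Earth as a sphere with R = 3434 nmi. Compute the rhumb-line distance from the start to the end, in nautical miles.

Δψ = ln[tan(π/4+φ₂/2)/tan(π/4+φ₁/2)] = +0.6082;  Δφ = +0.4590 rad,  Δλ = -2.7210 rad
q = Δφ/Δψ = 0.7548
d = R·√(Δφ² + q²Δλ²) = 3434·2.10435 = 7226 nmi

7226 nmi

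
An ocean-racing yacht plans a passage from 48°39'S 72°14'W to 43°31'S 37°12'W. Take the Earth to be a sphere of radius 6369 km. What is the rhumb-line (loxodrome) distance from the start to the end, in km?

Rhumb course C = atan2(Δλ, Δψ) with Δψ = ln[tan(π/4+φ₂/2)/tan(π/4+φ₁/2)] = +0.1293, Δλ = +0.6114 → C = 78.06°
d = R·|Δφ| / |cos C| = 6369·0.08959 / 0.20690 = 2758 km

2758 km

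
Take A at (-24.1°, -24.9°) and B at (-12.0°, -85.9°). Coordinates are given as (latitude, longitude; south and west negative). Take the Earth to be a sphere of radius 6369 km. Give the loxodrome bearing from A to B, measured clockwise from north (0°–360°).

Δψ = ln[tan(π/4+φ₂/2)/tan(π/4+φ₁/2)] = +0.2226
Δλ = -1.0647 rad (taken the short way round)
course = atan2(Δλ, Δψ) = 281.81°

281.8°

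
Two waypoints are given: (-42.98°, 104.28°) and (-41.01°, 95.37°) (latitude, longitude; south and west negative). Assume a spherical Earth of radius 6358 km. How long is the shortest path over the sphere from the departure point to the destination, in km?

Haversine: a = sin²(Δφ/2)+cos φ₁ cos φ₂ sin²(Δλ/2) = 0.00363;  σ = 2·atan2(√a,√(1−a))
σ = 6.905° → d = Rσ = 6358·0.12051 = 766 km

766 km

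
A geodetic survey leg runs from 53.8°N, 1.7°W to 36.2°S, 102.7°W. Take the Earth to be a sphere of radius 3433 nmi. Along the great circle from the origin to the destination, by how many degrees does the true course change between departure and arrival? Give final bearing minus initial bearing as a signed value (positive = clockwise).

-29.4°

Initial bearing θ₁ = atan2(sin Δλ cos φ₂, cos φ₁ sin φ₂ − sin φ₁ cos φ₂ cos Δλ) = 254.17°
Final bearing θ₂ = (initial bearing from the destination back to the start) + 180° = 224.76°
Δθ = θ₂ − θ₁ = -29.4°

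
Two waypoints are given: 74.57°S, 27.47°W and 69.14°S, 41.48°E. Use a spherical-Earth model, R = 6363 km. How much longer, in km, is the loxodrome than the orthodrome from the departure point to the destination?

132 km

Great circle: cos σ = sin φ₁ sin φ₂ + cos φ₁ cos φ₂ cos Δλ,  σ = 0.3631 rad → d_gc = 2310.4 km
Rhumb line: Δψ = +0.3066, q = Δφ/Δψ = 0.3091, d_rh = R√(Δφ²+q²Δλ²) = 2442.6 km
Excess = 2442.6 − 2310.4 = 132.2 ≈ 132 km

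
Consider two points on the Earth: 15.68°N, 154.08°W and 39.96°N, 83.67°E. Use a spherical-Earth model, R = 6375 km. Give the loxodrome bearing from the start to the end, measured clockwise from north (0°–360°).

282.8°

Δψ = ln[tan(π/4+φ₂/2)/tan(π/4+φ₁/2)] = +0.4848
Δλ = -2.1337 rad (taken the short way round)
course = atan2(Δλ, Δψ) = 282.80°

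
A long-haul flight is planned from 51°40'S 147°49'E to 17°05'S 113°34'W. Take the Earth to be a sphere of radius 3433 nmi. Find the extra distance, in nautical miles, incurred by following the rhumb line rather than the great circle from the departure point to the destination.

Great circle: cos σ = sin φ₁ sin φ₂ + cos φ₁ cos φ₂ cos Δλ,  σ = 1.4287 rad → d_gc = 4904.8 nmi
Rhumb line: Δψ = +0.7541, q = Δφ/Δψ = 0.8004, d_rh = R√(Δφ²+q²Δλ²) = 5163.7 nmi
Excess = 5163.7 − 4904.8 = 258.9 ≈ 259 nmi

259 nmi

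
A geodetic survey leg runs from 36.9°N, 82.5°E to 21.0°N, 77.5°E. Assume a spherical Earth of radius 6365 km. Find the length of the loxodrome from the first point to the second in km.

1831 km

Rhumb course C = atan2(Δλ, Δψ) with Δψ = ln[tan(π/4+φ₂/2)/tan(π/4+φ₁/2)] = -0.3188, Δλ = -0.0873 → C = 195.31°
d = R·|Δφ| / |cos C| = 6365·0.27751 / 0.96452 = 1831 km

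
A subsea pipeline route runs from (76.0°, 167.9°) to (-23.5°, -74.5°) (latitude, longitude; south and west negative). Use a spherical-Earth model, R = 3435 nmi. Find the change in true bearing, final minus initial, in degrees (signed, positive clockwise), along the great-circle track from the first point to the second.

+97.0°

At departure: θ₁ = atan2(sin Δλ cos φ₂, cos φ₁ sin φ₂ − sin φ₁ cos φ₂ cos Δλ) = 68.77°
At arrival: θ₂ = atan2(sin Δλ cos φ₁, −cos φ₂ sin φ₁ + sin φ₂ cos φ₁ cos Δλ) = 165.77°
Δθ = θ₂ − θ₁ = +97.0°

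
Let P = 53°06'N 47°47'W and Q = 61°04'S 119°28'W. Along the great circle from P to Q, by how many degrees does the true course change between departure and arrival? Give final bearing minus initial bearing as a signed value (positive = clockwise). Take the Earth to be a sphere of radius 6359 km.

+10.6°

At departure: θ₁ = atan2(sin Δλ cos φ₂, cos φ₁ sin φ₂ − sin φ₁ cos φ₂ cos Δλ) = 215.37°
At arrival: θ₂ = atan2(sin Δλ cos φ₁, −cos φ₂ sin φ₁ + sin φ₂ cos φ₁ cos Δλ) = 225.92°
Δθ = θ₂ − θ₁ = +10.6°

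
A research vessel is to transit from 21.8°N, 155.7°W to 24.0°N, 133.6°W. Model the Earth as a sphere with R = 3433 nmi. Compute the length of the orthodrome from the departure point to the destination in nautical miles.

1226 nmi

Haversine: a = sin²(Δφ/2)+cos φ₁ cos φ₂ sin²(Δλ/2) = 0.03153;  σ = 2·atan2(√a,√(1−a))
σ = 20.456° → d = Rσ = 3433·0.35702 = 1226 nmi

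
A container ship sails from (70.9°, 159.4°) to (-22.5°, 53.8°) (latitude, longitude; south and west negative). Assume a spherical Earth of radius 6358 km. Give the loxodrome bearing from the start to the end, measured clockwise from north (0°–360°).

Meridional parts: M(φ₁)=+1.7824, M(φ₂)=-0.4032 → ΔM = -2.1856;  Δλ = -1.8431 rad
tan C = Δλ / ΔM = +0.8433 → C = 220.14°

220.1°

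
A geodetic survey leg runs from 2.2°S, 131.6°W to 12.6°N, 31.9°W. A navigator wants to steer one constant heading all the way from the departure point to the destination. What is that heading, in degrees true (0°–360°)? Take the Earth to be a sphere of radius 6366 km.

Meridional parts: M(φ₁)=-0.0384, M(φ₂)=+0.2217 → ΔM = +0.2601;  Δλ = +1.7401 rad
tan C = Δλ / ΔM = +6.6898 → C = 81.50°

81.5°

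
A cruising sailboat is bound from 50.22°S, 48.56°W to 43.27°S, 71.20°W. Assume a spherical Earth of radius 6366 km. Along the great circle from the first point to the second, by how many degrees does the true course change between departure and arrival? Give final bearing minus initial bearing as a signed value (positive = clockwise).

At departure: θ₁ = atan2(sin Δλ cos φ₂, cos φ₁ sin φ₂ − sin φ₁ cos φ₂ cos Δλ) = 285.53°
At arrival: θ₂ = atan2(sin Δλ cos φ₁, −cos φ₂ sin φ₁ + sin φ₂ cos φ₁ cos Δλ) = 302.15°
Δθ = θ₂ − θ₁ = +16.6°

+16.6°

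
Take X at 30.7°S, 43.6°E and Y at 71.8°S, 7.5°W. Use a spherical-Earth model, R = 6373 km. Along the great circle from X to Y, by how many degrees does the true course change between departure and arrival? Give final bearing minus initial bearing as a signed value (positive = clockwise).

+43.4°

Initial bearing θ₁ = atan2(sin Δλ cos φ₂, cos φ₁ sin φ₂ − sin φ₁ cos φ₂ cos Δλ) = 198.73°
Final bearing θ₂ = (initial bearing from the destination back to the start) + 180° = 242.16°
Δθ = θ₂ − θ₁ = +43.4°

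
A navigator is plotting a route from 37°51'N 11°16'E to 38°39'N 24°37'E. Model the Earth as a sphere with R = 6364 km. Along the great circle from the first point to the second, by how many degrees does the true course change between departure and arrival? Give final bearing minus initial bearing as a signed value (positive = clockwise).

Initial bearing θ₁ = atan2(sin Δλ cos φ₂, cos φ₁ sin φ₂ − sin φ₁ cos φ₂ cos Δλ) = 81.51°
Final bearing θ₂ = (initial bearing from the destination back to the start) + 180° = 89.80°
Δθ = θ₂ − θ₁ = +8.3°

+8.3°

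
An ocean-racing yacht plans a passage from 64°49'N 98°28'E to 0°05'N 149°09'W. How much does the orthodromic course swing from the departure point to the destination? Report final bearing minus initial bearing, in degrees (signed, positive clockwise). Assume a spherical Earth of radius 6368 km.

+87.0°

At departure: θ₁ = atan2(sin Δλ cos φ₂, cos φ₁ sin φ₂ − sin φ₁ cos φ₂ cos Δλ) = 69.53°
At arrival: θ₂ = atan2(sin Δλ cos φ₁, −cos φ₂ sin φ₁ + sin φ₂ cos φ₁ cos Δλ) = 156.51°
Δθ = θ₂ − θ₁ = +87.0°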